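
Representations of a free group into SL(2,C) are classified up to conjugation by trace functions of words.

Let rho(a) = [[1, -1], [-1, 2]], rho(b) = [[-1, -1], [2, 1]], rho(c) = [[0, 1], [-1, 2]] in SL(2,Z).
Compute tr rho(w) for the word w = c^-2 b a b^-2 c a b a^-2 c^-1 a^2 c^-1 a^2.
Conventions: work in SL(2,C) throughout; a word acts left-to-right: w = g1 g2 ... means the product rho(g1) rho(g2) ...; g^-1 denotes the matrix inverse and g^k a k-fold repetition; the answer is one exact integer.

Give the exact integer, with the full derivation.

-330

rho(c^-1) = [[2, -1], [1, 0]]
... * rho(c^-1) = [[2, -1], [1, 0]]  ->  [[3, -2], [2, -1]]
... * rho(b) = [[-1, -1], [2, 1]]  ->  [[-7, -5], [-4, -3]]
... * rho(a) = [[1, -1], [-1, 2]]  ->  [[-2, -3], [-1, -2]]
... * rho(b^-1) = [[1, 1], [-2, -1]]  ->  [[4, 1], [3, 1]]
... * rho(b^-1) = [[1, 1], [-2, -1]]  ->  [[2, 3], [1, 2]]
... * rho(c) = [[0, 1], [-1, 2]]  ->  [[-3, 8], [-2, 5]]
... * rho(a) = [[1, -1], [-1, 2]]  ->  [[-11, 19], [-7, 12]]
... * rho(b) = [[-1, -1], [2, 1]]  ->  [[49, 30], [31, 19]]
... * rho(a^-1) = [[2, 1], [1, 1]]  ->  [[128, 79], [81, 50]]
... * rho(a^-1) = [[2, 1], [1, 1]]  ->  [[335, 207], [212, 131]]
... * rho(c^-1) = [[2, -1], [1, 0]]  ->  [[877, -335], [555, -212]]
... * rho(a) = [[1, -1], [-1, 2]]  ->  [[1212, -1547], [767, -979]]
... * rho(a) = [[1, -1], [-1, 2]]  ->  [[2759, -4306], [1746, -2725]]
... * rho(c^-1) = [[2, -1], [1, 0]]  ->  [[1212, -2759], [767, -1746]]
... * rho(a) = [[1, -1], [-1, 2]]  ->  [[3971, -6730], [2513, -4259]]
... * rho(a) = [[1, -1], [-1, 2]]  ->  [[10701, -17431], [6772, -11031]]
tr = 10701 + -11031 = -330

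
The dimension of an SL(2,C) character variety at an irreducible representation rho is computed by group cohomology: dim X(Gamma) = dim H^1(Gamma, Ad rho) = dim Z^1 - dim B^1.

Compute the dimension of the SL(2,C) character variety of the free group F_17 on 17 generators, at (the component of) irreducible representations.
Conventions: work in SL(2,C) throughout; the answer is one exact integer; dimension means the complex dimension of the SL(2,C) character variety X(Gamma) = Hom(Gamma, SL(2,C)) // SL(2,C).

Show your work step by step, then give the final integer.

Gamma = F_17 has 17 generators and no relators.
A cocycle picks one sl_2 vector per generator freely, giving dim Z^1 = 3*17 = 51.
At an irreducible rho the centralizer of the image in sl_2 is 0, so the coboundary map sl_2 -> Z^1 is injective: dim B^1 = 3.
Therefore dim X = 51 - 3 = 48.

48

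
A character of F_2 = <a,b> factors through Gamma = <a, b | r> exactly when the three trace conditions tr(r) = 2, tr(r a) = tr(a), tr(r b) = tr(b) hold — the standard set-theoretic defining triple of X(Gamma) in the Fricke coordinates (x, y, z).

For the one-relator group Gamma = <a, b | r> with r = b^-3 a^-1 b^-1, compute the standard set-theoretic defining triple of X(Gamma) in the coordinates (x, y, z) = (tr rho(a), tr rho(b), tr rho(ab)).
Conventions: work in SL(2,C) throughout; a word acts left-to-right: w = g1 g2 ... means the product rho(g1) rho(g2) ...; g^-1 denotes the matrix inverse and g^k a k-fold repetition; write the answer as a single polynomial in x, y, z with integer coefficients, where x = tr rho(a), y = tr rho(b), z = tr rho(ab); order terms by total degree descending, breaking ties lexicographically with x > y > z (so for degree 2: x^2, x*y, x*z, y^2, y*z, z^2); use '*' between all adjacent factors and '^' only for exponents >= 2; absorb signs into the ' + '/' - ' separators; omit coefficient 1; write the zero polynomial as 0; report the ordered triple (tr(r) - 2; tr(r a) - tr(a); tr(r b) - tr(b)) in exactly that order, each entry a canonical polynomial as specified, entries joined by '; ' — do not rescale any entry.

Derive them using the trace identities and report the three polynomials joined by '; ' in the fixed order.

y^3*z - x*y^2 - 2*y*z + x - 2; x*y^3*z - x^2*y^2 - y^2*z^2 - x*y*z + x^2 + y^2 + z^2 - x - 2; y^2*z - x*y - y - z

trace(a^-1) = trace(a) = x
trace(a^-1 b) = trace(b)*trace(a) - trace(b a)  (eliminate a^-1) = x*y - z
next, trace(a^-1 b^-1) = trace(a^-1)*trace(b) - trace(a^-1 b)  (eliminate b^-1) = z
trace(a^-1 b^-2) = trace(a^-1 b^-1)*trace(b) - trace(a^-1)  (eliminate b^-1) = y*z - x
trace(b^-2 a^-1 b^-1) = trace(a^-1 b^-2)*trace(b) - trace(a^-1 b^-1)  (eliminate b^-1) = y^2*z - x*y - z
trace(b^-3 a^-1 b^-1) = trace(b^-2 a^-1 b^-1)*trace(b) - trace(b^-2 a^-1)  (eliminate b^-1) = y^3*z - x*y^2 - 2*y*z + x
and trace(b^-1 a b^-1) = trace(b^-1 a)*trace(b) - trace(b^-1 a b) = x*y^2 - y*z - x
and trace(b^-1 a b^-2) = trace(b^-1 a b^-1)*trace(b) - trace(b^-1 a) = x*y^3 - y^2*z - 2*x*y + z
next, trace(a^2) = trace(a)*trace(a) - trace(1) = x^2 - 2
trace(a^2 b) = trace(a)*trace(b a) - trace(b) = x*z - y
and trace(a b^-1 a) = trace(a^2)*trace(b) - trace(a^2 b) = x^2*y - x*z - y
trace(a b a b) = trace(a b)*trace(a b) - trace(1) = z^2 - 2
trace(a b^-1 a b) = trace(a b a)*trace(b) - trace(a b a b) = x*y*z - y^2 - z^2 + 2
and trace(a b^-1 a b^-1) = trace(a b^-1 a)*trace(b) - trace(a b^-1 a b) = x^2*y^2 - 2*x*y*z + z^2 - 2
trace(b^-1 a b^-2 a) = trace(a b^-1 a b^-1)*trace(b) - trace(a b^-1 a) = x^2*y^3 - 2*x*y^2*z - x^2*y + y*z^2 + x*z - y
and trace(b^-1 a^-1 b^-1 a b^-1) = trace(b^-1 a b^-2)*trace(a) - trace(b^-1 a b^-2 a) = x*y^2*z - x^2*y - y*z^2 + y
next, trace(b^-1 a^-1 b^-1 a) = trace(b^-1 a b^-1)*trace(a) - trace(b^-1 a b^-1 a) = x*y*z - x^2 - z^2 + 2
next, trace(b^-3 a^-1 b^-1 a) = trace(b^-1 a^-1 b^-1 a b^-1)*trace(b) - trace(b^-1 a^-1 b^-1 a) = x*y^3*z - x^2*y^2 - y^2*z^2 - x*y*z + x^2 + y^2 + z^2 - 2
assemble the triple (trace(r) - 2; trace(r a) - x; trace(r b) - y)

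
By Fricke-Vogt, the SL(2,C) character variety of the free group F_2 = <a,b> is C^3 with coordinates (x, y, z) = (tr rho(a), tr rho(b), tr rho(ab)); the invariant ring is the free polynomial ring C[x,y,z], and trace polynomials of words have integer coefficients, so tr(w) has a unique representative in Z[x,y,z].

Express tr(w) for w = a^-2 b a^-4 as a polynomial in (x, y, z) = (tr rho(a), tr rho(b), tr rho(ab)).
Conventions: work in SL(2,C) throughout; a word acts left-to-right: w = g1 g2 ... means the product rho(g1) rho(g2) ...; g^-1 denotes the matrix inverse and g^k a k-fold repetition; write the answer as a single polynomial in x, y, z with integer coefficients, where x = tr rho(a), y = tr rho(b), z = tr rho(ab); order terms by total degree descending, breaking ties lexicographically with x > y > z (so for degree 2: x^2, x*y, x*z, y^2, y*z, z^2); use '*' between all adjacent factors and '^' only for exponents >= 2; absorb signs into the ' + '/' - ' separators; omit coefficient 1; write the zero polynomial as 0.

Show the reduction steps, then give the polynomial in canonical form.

x^6*y - x^5*z - 5*x^4*y + 4*x^3*z + 6*x^2*y - 3*x*z - y

trace(a^-1 b) = trace(b) trace(a) - trace(b a)  (eliminate a^-1) = x*y - z
trace(a^-1 b a^-1) = trace(a^-1 b) trace(a) - trace(a^-1 b a)  (eliminate a^-1) = x^2*y - x*z - y
trace(b a^-3) = trace(a^-1 b a^-1) trace(a) - trace(a^-1 b)  (eliminate a^-1) = x^3*y - x^2*z - 2*x*y + z
trace(b a^-4) = trace(b a^-3) trace(a) - trace(b a^-2)  (eliminate a^-1) = x^4*y - x^3*z - 3*x^2*y + 2*x*z + y
trace(a^-3 b a^-2) = trace(b a^-4) trace(a) - trace(b a^-3)  (eliminate a^-1) = x^5*y - x^4*z - 4*x^3*y + 3*x^2*z + 3*x*y - z
trace(a^-2 b a^-4) = trace(a^-3 b a^-2) trace(a) - trace(a^-3 b a^-1)  (eliminate a^-1) = x^6*y - x^5*z - 5*x^4*y + 4*x^3*z + 6*x^2*y - 3*x*z - y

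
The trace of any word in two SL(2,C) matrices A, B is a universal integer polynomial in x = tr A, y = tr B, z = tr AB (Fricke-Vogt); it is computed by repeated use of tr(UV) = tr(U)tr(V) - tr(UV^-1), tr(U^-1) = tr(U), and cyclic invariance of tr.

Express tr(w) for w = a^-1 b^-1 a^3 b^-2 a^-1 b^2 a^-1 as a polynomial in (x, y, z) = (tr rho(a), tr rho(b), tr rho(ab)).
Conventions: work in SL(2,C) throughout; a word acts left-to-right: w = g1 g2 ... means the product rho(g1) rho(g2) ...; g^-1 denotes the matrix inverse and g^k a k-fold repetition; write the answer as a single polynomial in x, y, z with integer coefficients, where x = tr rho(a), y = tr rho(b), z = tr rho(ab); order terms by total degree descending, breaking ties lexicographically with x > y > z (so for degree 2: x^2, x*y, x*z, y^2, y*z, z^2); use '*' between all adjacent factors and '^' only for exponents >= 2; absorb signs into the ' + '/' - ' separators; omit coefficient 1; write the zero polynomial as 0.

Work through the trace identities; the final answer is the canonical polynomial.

x^5*y^4*z - x^6*y^3 - x^4*y^5 - 2*x^4*y^3*z^2 - x^3*y^4*z + x^3*y^2*z^3 + x^6*y + 7*x^4*y^3 + x^4*y*z^2 + 2*x^2*y^5 + 3*x^2*y^3*z^2 - 2*x^3*y^2*z - x*y^4*z - x*y^2*z^3 - 7*x^4*y - 11*x^2*y^3 - 3*x^2*y*z^2 + 3*x*y^2*z + 13*x^2*y + y^3 + y*z^2 - 3*y

and trace(a^2) = trace(a) trace(a) - trace(1) = x^2 - 2
trace(a^3) = trace(a) trace(a^2) - trace(a) = x^3 - 3*x
next, trace(a b a) = trace(a) trace(b a) - trace(b) = x*z - y
trace(a b a^2) = trace(a) trace(a b a) - trace(a b) = x^2*z - x*y - z
trace(a^3 b a) = trace(a) trace(a b a^2) - trace(a b a) = x^3*z - x^2*y - 2*x*z + y
trace(b a b a) = trace(b a) trace(b a) - trace(1)   [split at repeated b] = z^2 - 2
and trace(b a b) = trace(b) trace(a b) - trace(a) = y*z - x
and trace(a b a b a) = trace(a) trace(b a b a) - trace(b a b) = x*z^2 - y*z - x
next, trace(a^3 b a b) = trace(a) trace(a b a b a) - trace(a b a b) = x^2*z^2 - x*y*z - x^2 - z^2 + 2
and trace(b^-1 a^3 b a) = trace(a^3 b a) trace(b) - trace(a^3 b a b) = x^3*y*z - x^2*y^2 - x^2*z^2 - x*y*z + x^2 + y^2 + z^2 - 2
trace(a^-1 b^-1 a^3 b) = trace(b^-1 a^3 b) trace(a) - trace(b^-1 a^3 b a) = -x^3*y*z + x^4 + x^2*y^2 + x^2*z^2 + x*y*z - 4*x^2 - y^2 - z^2 + 2
trace(b a^-2 b^-1 a^3) = trace(a^-1 b^-1 a^3 b) trace(a) - trace(a^-1 b^-1 a^3 b a) = -x^4*y*z + x^5 + x^3*y^2 + x^3*z^2 + x^2*y*z - 5*x^3 - x*y^2 - x*z^2 + 5*x
and trace(a^3 b^-1 a b) = trace(a b a^3) trace(b) - trace(a b a^3 b) = x^3*y*z - x^2*y^2 - x^2*z^2 - x*y*z + x^2 + y^2 + z^2 - 2
trace(a^4) = trace(a) trace(a^3) - trace(a^2) = x^4 - 4*x^2 + 2
and trace(b^2 a^4) = trace(b) trace(a^4 b) - trace(a^4) = x^3*y*z - x^4 - x^2*y^2 - 2*x*y*z + 4*x^2 + y^2 - 2
and trace(b^2 a^2) = trace(b) trace(a^2 b) - trace(a^2) = x*y*z - x^2 - y^2 + 2
trace(b^2 a^3) = trace(a) trace(b^2 a^2) - trace(b^2 a) = x^2*y*z - x^3 - x*y^2 - y*z + 3*x
trace(a^4 b^2 a) = trace(a) trace(b^2 a^4) - trace(b^2 a^3) = x^4*y*z - x^5 - x^3*y^2 - 3*x^2*y*z + 5*x^3 + 2*x*y^2 + y*z - 5*x
next, trace(b^2 a b a) = trace(b) trace(a b a b) - trace(a b a) = y*z^2 - x*z - y
trace(b^2 a b) = trace(b) trace(a b^2) - trace(a b) = y^2*z - x*y - z
next, trace(b^2 a b a^2) = trace(a) trace(b^2 a b a) - trace(b^2 a b) = x*y*z^2 - x^2*z - y^2*z + z
and trace(b^2 a b a^3) = trace(a) trace(b^2 a b a^2) - trace(b^2 a b a) = x^2*y*z^2 - x^3*z - x*y^2*z - y*z^2 + 2*x*z + y
trace(a^4 b^2 a b) = trace(a) trace(b^2 a b a^3) - trace(b^2 a b a^2) = x^3*y*z^2 - x^4*z - x^2*y^2*z - 2*x*y*z^2 + 3*x^2*z + y^2*z + x*y - z
next, trace(a b^2 a b^-1 a^3) = trace(a^4 b^2 a) trace(b) - trace(a^4 b^2 a b) = x^4*y^2*z - x^5*y - x^3*y^3 - x^3*y*z^2 + x^4*z - 2*x^2*y^2*z + 5*x^3*y + 2*x*y^3 + 2*x*y*z^2 - 3*x^2*z - 6*x*y + z
and trace(a b a b^2 a^2) = trace(b) trace(a^3 b a b) - trace(a^3 b a) = x^2*y*z^2 - x^3*z - x*y^2*z - y*z^2 + 2*x*z + y
trace(a b a b^2 a) = trace(b) trace(a^2 b a b) - trace(a^2 b a) = x*y*z^2 - x^2*z - y^2*z + z
and trace(a^3 b a b^2 a) = trace(a) trace(a b a b^2 a^2) - trace(a b a b^2 a) = x^3*y*z^2 - x^4*z - x^2*y^2*z - 2*x*y*z^2 + 3*x^2*z + y^2*z + x*y - z
and trace(a b a b a b) = trace(b a b a) trace(b a) - trace(a b)   [split at repeated b] = z^3 - 3*z
next, trace(b a b^2 a b a) = trace(b) trace(a b a b a b) - trace(a b a b a) = y*z^3 - x*z^2 - 2*y*z + x
next, trace(b a b^2 a b) = trace(b) trace(a b^2 a b) - trace(a b^2 a) = y^2*z^2 - 2*x*y*z + x^2 - 2
trace(b a b^2 a b a^2) = trace(a) trace(b a b^2 a b a) - trace(b a b^2 a b) = x*y*z^3 - x^2*z^2 - y^2*z^2 + 2
trace(a^3 b a b^2 a b) = trace(a) trace(b a b^2 a b a^2) - trace(b a b^2 a b a) = x^2*y*z^3 - x^3*z^2 - x*y^2*z^2 - y*z^3 + x*z^2 + 2*y*z + x
trace(a b^2 a b^-1 a^3 b) = trace(a^3 b a b^2 a) trace(b) - trace(a^3 b a b^2 a b) = x^3*y^2*z^2 - x^4*y*z - x^2*y^3*z - x^2*y*z^3 + x^3*z^2 - x*y^2*z^2 + 3*x^2*y*z + y^3*z + y*z^3 + x*y^2 - x*z^2 - 3*y*z - x
next, trace(b^-1 a^3 b^-1 a b^2 a) = trace(a b^2 a b^-1 a^3) trace(b) - trace(a b^2 a b^-1 a^3 b) = x^4*y^3*z - x^5*y^2 - x^3*y^4 - 2*x^3*y^2*z^2 + 2*x^4*y*z - x^2*y^3*z + x^2*y*z^3 + 5*x^3*y^2 - x^3*z^2 + 2*x*y^4 + 3*x*y^2*z^2 - 6*x^2*y*z - y^3*z - y*z^3 - 7*x*y^2 + x*z^2 + 4*y*z + x
trace(a^-1 b^-1 a^3 b^-1 a b^2) = trace(b^-1 a^3 b^-1 a b^2) trace(a) - trace(b^-1 a^3 b^-1 a b^2 a) = -x^4*y^3*z + x^5*y^2 + x^3*y^4 + 2*x^3*y^2*z^2 - x^4*y*z + x^2*y^3*z - x^2*y*z^3 - 6*x^3*y^2 - 2*x*y^4 - 3*x*y^2*z^2 + 5*x^2*y*z + y^3*z + y*z^3 + x^3 + 8*x*y^2 - 4*y*z - 3*x
trace(b^2 a^-2 b^-1 a^3 b^-1 a) = trace(a^-1 b^-1 a^3 b^-1 a b^2) trace(a) - trace(a^-1 b^-1 a^3 b^-1 a b^2 a) = -x^5*y^3*z + x^6*y^2 + x^4*y^4 + 2*x^4*y^2*z^2 - x^5*y*z + x^3*y^3*z - x^3*y*z^3 - 6*x^4*y^2 - 2*x^2*y^4 - 3*x^2*y^2*z^2 + 4*x^3*y*z + x*y^3*z + x*y*z^3 + x^4 + 9*x^2*y^2 + x^2*z^2 - 3*x*y*z - 4*x^2 - y^2 - z^2 + 2
next, trace(b^-1 a^-1 b^2 a^-2 b^-1 a^3) = trace(b^2 a^-2 b^-1 a^3 b^-1) trace(a) - trace(b^2 a^-2 b^-1 a^3 b^-1 a) = x^5*y^3*z - x^6*y^2 - x^4*y^4 - 2*x^4*y^2*z^2 - x^3*y^3*z + x^3*y*z^3 + x^6 + 7*x^4*y^2 + x^4*z^2 + 2*x^2*y^4 + 3*x^2*y^2*z^2 - 3*x^3*y*z - x*y^3*z - x*y*z^3 - 6*x^4 - 10*x^2*y^2 - 2*x^2*z^2 + 3*x*y*z + 9*x^2 + y^2 + z^2 - 2
trace(b a^2 b^2) = trace(b) trace(b a^2 b) - trace(b a^2) = x*y^2*z - x^2*y - y^3 - x*z + 3*y
trace(a^2 b^2 a^-1 b) = trace(b a^2 b^2) trace(a) - trace(b a^2 b^2 a) = x^2*y^2*z - x^3*y - x*y^3 - x*y*z^2 + y^2*z + 3*x*y - z
trace(b^-1 a^2 b^2 a^-1) = trace(a^2 b^2 a^-1) trace(b) - trace(a^2 b^2 a^-1 b) = -x^2*y^2*z + x^3*y + x*y^3 + x*y*z^2 - 4*x*y + z
trace(b^2 a^-2 b^-1 a^2) = trace(b^-1 a^2 b^2 a^-1) trace(a) - trace(b^-1 a^2 b^2) = -x^3*y^2*z + x^4*y + x^2*y^3 + x^2*y*z^2 - 4*x^2*y + y
next, trace(a^-1 b^-1 a^3 b^-2 a^-1 b^2 a^-1) = trace(b^-1 a^-1 b^2 a^-2 b^-1 a^3) trace(b) - trace(b^-1 a^-1 b^2 a^-2 b^-1 a^3 b) = x^5*y^4*z - x^6*y^3 - x^4*y^5 - 2*x^4*y^3*z^2 - x^3*y^4*z + x^3*y^2*z^3 + x^6*y + 7*x^4*y^3 + x^4*y*z^2 + 2*x^2*y^5 + 3*x^2*y^3*z^2 - 2*x^3*y^2*z - x*y^4*z - x*y^2*z^3 - 7*x^4*y - 11*x^2*y^3 - 3*x^2*y*z^2 + 3*x*y^2*z + 13*x^2*y + y^3 + y*z^2 - 3*y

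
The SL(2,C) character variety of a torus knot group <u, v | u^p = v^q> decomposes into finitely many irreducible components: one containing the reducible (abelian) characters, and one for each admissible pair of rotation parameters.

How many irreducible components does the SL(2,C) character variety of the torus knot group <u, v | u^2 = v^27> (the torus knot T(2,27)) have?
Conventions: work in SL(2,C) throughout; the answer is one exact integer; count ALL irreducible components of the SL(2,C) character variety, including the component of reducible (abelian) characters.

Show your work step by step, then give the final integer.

14

For T(2,27): irreducibility forces the central element u^2 = v^27 to one of +I, -I.
This locks tr(u) to 2*cos(pi*alpha/2), alpha in 1..1, and tr(v) to 2*cos(pi*beta/27), beta in 1..26, on each component of irreducible characters.
Consistency of u^2 = (-1)^alpha I with v^27 = (-1)^beta I forces alpha = beta (mod 2).
Counting: 1 odd alphas x 13 odd betas + 0 even alphas x 13 even betas = 13 + 0 = 13.
Total: 13 irreducible-character components + 1 reducible (abelian) component = 14.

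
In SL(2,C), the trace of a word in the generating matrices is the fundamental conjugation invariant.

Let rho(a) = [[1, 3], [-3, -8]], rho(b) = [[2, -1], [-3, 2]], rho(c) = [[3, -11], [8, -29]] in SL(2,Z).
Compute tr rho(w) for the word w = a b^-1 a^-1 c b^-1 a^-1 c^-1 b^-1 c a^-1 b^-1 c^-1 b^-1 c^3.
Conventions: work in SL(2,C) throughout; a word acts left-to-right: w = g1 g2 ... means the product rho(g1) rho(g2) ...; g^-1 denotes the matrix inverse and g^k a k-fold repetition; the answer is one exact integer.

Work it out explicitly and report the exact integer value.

rho(a) = [[1, 3], [-3, -8]]
... * rho(b^-1) = [[2, 1], [3, 2]]  ->  [[11, 7], [-30, -19]]
... * rho(a^-1) = [[-8, -3], [3, 1]]  ->  [[-67, -26], [183, 71]]
... * rho(c) = [[3, -11], [8, -29]]  ->  [[-409, 1491], [1117, -4072]]
... * rho(b^-1) = [[2, 1], [3, 2]]  ->  [[3655, 2573], [-9982, -7027]]
... * rho(a^-1) = [[-8, -3], [3, 1]]  ->  [[-21521, -8392], [58775, 22919]]
... * rho(c^-1) = [[-29, 11], [-8, 3]]  ->  [[691245, -261907], [-1887827, 715282]]
... * rho(b^-1) = [[2, 1], [3, 2]]  ->  [[596769, 167431], [-1629808, -457263]]
... * rho(c) = [[3, -11], [8, -29]]  ->  [[3129755, -11419958], [-8547528, 31188515]]
... * rho(a^-1) = [[-8, -3], [3, 1]]  ->  [[-59297914, -20809223], [161945769, 56831099]]
... * rho(b^-1) = [[2, 1], [3, 2]]  ->  [[-181023497, -100916360], [494384835, 275607967]]
... * rho(c^-1) = [[-29, 11], [-8, 3]]  ->  [[6057012293, -2294007547], [-16542023951, 6265057086]]
... * rho(b^-1) = [[2, 1], [3, 2]]  ->  [[5232001945, 1468997199], [-14288876644, -4011909779]]
... * rho(c) = [[3, -11], [8, -29]]  ->  [[27447983427, -100152940166], [-74961908164, 273523026675]]
... * rho(c) = [[3, -11], [8, -29]]  ->  [[-718879571047, 2602507447117], [1963298488908, -7107586783771]]
... * rho(c) = [[3, -11], [8, -29]]  ->  [[18663420863795, -67565040684876], [-50970798803444, 184523733351371]]
tr = 18663420863795 + 184523733351371 = 203187154215166

203187154215166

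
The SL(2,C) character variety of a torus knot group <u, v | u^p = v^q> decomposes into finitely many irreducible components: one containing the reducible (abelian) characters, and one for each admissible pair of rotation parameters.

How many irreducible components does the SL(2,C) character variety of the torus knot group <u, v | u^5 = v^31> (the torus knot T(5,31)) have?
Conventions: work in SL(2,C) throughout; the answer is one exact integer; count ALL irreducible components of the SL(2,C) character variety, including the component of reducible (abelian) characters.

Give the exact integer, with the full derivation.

In the torus knot group T(5,31), u^5 = v^31 is central, so an irreducible representation sends it to +I or -I (Schur).
On an irreducible component, tr(u) is locked at 2*cos(pi*alpha/5) for some alpha in 1..4, and tr(v) at 2*cos(pi*beta/31) for some beta in 1..30.
Consistency of u^5 = (-1)^alpha I with v^31 = (-1)^beta I forces alpha = beta (mod 2).
Enumerate parity-matched pairs: 2*15 odd-odd plus 2*15 even-even gives 60.
That is 60 components of irreducible characters, and with the reducible (abelian) component the total is 61.

61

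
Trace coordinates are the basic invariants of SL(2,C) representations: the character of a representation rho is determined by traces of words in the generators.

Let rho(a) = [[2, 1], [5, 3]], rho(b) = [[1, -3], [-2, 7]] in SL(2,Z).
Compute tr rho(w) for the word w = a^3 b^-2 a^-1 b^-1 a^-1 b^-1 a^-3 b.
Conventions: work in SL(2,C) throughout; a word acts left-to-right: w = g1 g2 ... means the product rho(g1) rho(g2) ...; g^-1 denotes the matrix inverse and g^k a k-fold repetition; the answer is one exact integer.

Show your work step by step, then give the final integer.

rho(a) = [[2, 1], [5, 3]]
... * rho(a) = [[2, 1], [5, 3]]  ->  [[9, 5], [25, 14]]
... * rho(a) = [[2, 1], [5, 3]]  ->  [[43, 24], [120, 67]]
... * rho(b^-1) = [[7, 3], [2, 1]]  ->  [[349, 153], [974, 427]]
... * rho(b^-1) = [[7, 3], [2, 1]]  ->  [[2749, 1200], [7672, 3349]]
... * rho(a^-1) = [[3, -1], [-5, 2]]  ->  [[2247, -349], [6271, -974]]
... * rho(b^-1) = [[7, 3], [2, 1]]  ->  [[15031, 6392], [41949, 17839]]
... * rho(a^-1) = [[3, -1], [-5, 2]]  ->  [[13133, -2247], [36652, -6271]]
... * rho(b^-1) = [[7, 3], [2, 1]]  ->  [[87437, 37152], [244022, 103685]]
... * rho(a^-1) = [[3, -1], [-5, 2]]  ->  [[76551, -13133], [213641, -36652]]
... * rho(a^-1) = [[3, -1], [-5, 2]]  ->  [[295318, -102817], [824183, -286945]]
... * rho(a^-1) = [[3, -1], [-5, 2]]  ->  [[1400039, -500952], [3907274, -1398073]]
... * rho(b) = [[1, -3], [-2, 7]]  ->  [[2401943, -7706781], [6703420, -21508333]]
tr = 2401943 + -21508333 = -19106390

-19106390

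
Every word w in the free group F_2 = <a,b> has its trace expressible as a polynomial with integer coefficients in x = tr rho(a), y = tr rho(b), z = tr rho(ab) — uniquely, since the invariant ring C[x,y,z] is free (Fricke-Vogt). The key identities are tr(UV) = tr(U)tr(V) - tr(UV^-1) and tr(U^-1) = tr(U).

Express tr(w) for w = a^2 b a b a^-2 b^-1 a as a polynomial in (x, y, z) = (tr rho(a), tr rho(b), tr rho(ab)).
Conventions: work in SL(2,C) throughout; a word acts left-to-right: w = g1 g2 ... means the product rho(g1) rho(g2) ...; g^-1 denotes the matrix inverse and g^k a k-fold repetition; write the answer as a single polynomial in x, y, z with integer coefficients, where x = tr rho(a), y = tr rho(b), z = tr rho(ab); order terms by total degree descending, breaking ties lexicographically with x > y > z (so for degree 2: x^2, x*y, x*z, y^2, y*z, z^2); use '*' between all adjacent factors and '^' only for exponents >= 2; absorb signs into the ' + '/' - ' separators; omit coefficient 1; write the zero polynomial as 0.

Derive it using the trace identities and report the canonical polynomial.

apply: trace(a b a b) = trace(a b) * trace(a b) - trace(1) = z^2 - 2
apply: trace(a b a) = trace(a) * trace(b a) - trace(b) = x*z - y
use: trace(b a b^2 a) = trace(b) * trace(a b a b) - trace(a b a) = y*z^2 - x*z - y
trace(b a b) = trace(b) * trace(a b) - trace(a) = y*z - x
apply: trace(b a b^2) = trace(b) * trace(b a b) - trace(b a) = y^2*z - x*y - z
trace(b a b^2 a^2) = trace(a) * trace(b a b^2 a) - trace(b a b^2) = x*y*z^2 - x^2*z - y^2*z + z
trace(b a^3 b a b) = trace(a) * trace(b a b^2 a^2) - trace(b a b^2 a) = x^2*y*z^2 - x^3*z - x*y^2*z - y*z^2 + 2*x*z + y
trace(b a b a b a) = trace(b a b a) * trace(b a) - trace(a b) = z^3 - 3*z
apply: trace(a b a b a b a) = trace(a) * trace(b a b a b a) - trace(b a b a b) = x*z^3 - y*z^2 - 2*x*z + y
apply: trace(b a^3 b a b a) = trace(a) * trace(a b a b a b a) - trace(a b a b a b) = x^2*z^3 - x*y*z^2 - 2*x^2*z - z^3 + x*y + 3*z
trace(b a^3 b a b a^-1) = trace(b a^3 b a b) * trace(a) - trace(b a^3 b a b a) = x^3*y*z^2 - x^4*z - x^2*y^2*z - x^2*z^3 + 4*x^2*z + z^3 - 3*z
trace(a^3 b a b a^-2 b) = trace(b a^3 b a b a^-1) * trace(a) - trace(b a^3 b a b) = x^4*y*z^2 - x^5*z - x^3*y^2*z - x^3*z^3 - x^2*y*z^2 + 5*x^3*z + x*y^2*z + x*z^3 + y*z^2 - 5*x*z - y
use: trace(a^2 b a b a^-2 b^-1 a) = trace(a^3 b a b a^-2) * trace(b) - trace(a^3 b a b a^-2 b) = -x^4*y*z^2 + x^5*z + x^3*y^2*z + x^3*z^3 + x^2*y*z^2 - 5*x^3*z - x*y^2*z - x*z^3 + 5*x*z - y

-x^4*y*z^2 + x^5*z + x^3*y^2*z + x^3*z^3 + x^2*y*z^2 - 5*x^3*z - x*y^2*z - x*z^3 + 5*x*z - y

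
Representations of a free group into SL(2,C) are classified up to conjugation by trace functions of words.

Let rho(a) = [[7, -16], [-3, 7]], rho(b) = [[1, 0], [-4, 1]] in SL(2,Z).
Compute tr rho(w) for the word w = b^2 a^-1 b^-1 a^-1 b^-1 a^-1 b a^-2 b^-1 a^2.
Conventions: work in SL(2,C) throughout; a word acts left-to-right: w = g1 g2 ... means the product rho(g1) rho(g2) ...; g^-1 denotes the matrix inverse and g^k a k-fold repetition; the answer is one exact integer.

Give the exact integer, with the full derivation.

-488952968562

rho(b) = [[1, 0], [-4, 1]]
... * rho(b) = [[1, 0], [-4, 1]]  ->  [[1, 0], [-8, 1]]
... * rho(a^-1) = [[7, 16], [3, 7]]  ->  [[7, 16], [-53, -121]]
... * rho(b^-1) = [[1, 0], [4, 1]]  ->  [[71, 16], [-537, -121]]
... * rho(a^-1) = [[7, 16], [3, 7]]  ->  [[545, 1248], [-4122, -9439]]
... * rho(b^-1) = [[1, 0], [4, 1]]  ->  [[5537, 1248], [-41878, -9439]]
... * rho(a^-1) = [[7, 16], [3, 7]]  ->  [[42503, 97328], [-321463, -736121]]
... * rho(b) = [[1, 0], [-4, 1]]  ->  [[-346809, 97328], [2623021, -736121]]
... * rho(a^-1) = [[7, 16], [3, 7]]  ->  [[-2135679, -4867648], [16152784, 36815489]]
... * rho(a^-1) = [[7, 16], [3, 7]]  ->  [[-29552697, -68244400], [223515955, 516152967]]
... * rho(b^-1) = [[1, 0], [4, 1]]  ->  [[-302530297, -68244400], [2288127823, 516152967]]
... * rho(a) = [[7, -16], [-3, 7]]  ->  [[-1912978879, 4362773952], [14468435860, -32996974399]]
... * rho(a) = [[7, -16], [-3, 7]]  ->  [[-26479174009, 61147079728], [200269974217, -462473794553]]
tr = -26479174009 + -462473794553 = -488952968562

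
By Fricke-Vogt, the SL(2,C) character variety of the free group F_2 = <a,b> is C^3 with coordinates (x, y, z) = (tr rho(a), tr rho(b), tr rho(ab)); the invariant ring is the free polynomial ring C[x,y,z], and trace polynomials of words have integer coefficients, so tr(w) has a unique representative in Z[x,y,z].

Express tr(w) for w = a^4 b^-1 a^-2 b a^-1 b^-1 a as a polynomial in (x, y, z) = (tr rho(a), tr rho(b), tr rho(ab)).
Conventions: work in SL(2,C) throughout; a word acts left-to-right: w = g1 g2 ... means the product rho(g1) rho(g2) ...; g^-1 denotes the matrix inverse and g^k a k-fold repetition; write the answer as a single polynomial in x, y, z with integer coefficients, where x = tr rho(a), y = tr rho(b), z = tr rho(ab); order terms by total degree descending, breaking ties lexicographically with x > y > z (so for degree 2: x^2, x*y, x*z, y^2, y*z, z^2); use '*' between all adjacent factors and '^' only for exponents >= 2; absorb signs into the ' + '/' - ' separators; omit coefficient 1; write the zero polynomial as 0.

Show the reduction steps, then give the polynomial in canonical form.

tr(b a^2) = tr(a) * tr(b a) - tr(b)  (reduce the a square) = x*z - y
tr(a^2) = tr(a) * tr(a) - tr(1)  (reduce the a square) = x^2 - 2
tr(a b^2 a) = tr(b) * tr(a^2 b) - tr(a^2)  (reduce the b square) = x*y*z - x^2 - y^2 + 2
tr(a b^2) = tr(b) * tr(a b) - tr(a)  (reduce the b square) = y*z - x
tr(a b^2 a^2) = tr(a) * tr(a b^2 a) - tr(a b^2)  (reduce the a square) = x^2*y*z - x^3 - x*y^2 - y*z + 3*x
tr(b a^4 b) = tr(a) * tr(a b^2 a^2) - tr(a b^2 a)  (reduce the a square) = x^3*y*z - x^4 - x^2*y^2 - 2*x*y*z + 4*x^2 + y^2 - 2
tr(b a b a) = tr(b a) * tr(b a) - tr(1)  (split on b) = z^2 - 2
so tr(b a b a^2) = tr(a) * tr(b a b a) - tr(b a b)  (reduce the a square) = x*z^2 - y*z - x
tr(a b a b a^2) = tr(a) * tr(b a b a^2) - tr(b a b a)  (reduce the a square) = x^2*z^2 - x*y*z - x^2 - z^2 + 2
so tr(b a^4 b a) = tr(a) * tr(a b a b a^2) - tr(a b a b a)  (reduce the a square) = x^3*z^2 - x^2*y*z - x^3 - 2*x*z^2 + y*z + 3*x
tr(b a^4 b a^-1) = tr(b a^4 b) * tr(a) - tr(b a^4 b a)  (eliminate a^-1) = x^4*y*z - x^5 - x^3*y^2 - x^3*z^2 - x^2*y*z + 5*x^3 + x*y^2 + 2*x*z^2 - y*z - 5*x
reduce: tr(a^-2 b a^4 b) = tr(b a^4 b a^-1) * tr(a) - tr(b a^4 b)  (eliminate a^-1) = x^5*y*z - x^6 - x^4*y^2 - x^4*z^2 - 2*x^3*y*z + 6*x^4 + 2*x^2*y^2 + 2*x^2*z^2 + x*y*z - 9*x^2 - y^2 + 2
tr(a^4 b^-1 a^-2 b) = tr(a^-2 b a^4) * tr(b) - tr(a^-2 b a^4 b)  (eliminate b^-1) = -x^5*y*z + x^6 + x^4*y^2 + x^4*z^2 + 2*x^3*y*z - 6*x^4 - 2*x^2*y^2 - 2*x^2*z^2 + 9*x^2 - 2
reduce: tr(b a^-1 b a^3) = tr(b a^3 b) * tr(a) - tr(b a^3 b a)  (eliminate a^-1) = x^3*y*z - x^4 - x^2*y^2 - x^2*z^2 + 4*x^2 + z^2 - 2
tr(a^3 b) = tr(a) * tr(b a^2) - tr(b a)  (reduce the a square) = x^2*z - x*y - z
reduce: tr(a^2 b^3 a) = tr(b) * tr(a^3 b^2) - tr(a^3 b)  (reduce the b square) = x^2*y^2*z - x^3*y - x*y^3 - x^2*z - y^2*z + 4*x*y + z
tr(b^3 a) = tr(b) * tr(b a b) - tr(b a)  (reduce the b square) = y^2*z - x*y - z
tr(b^2) = tr(b) * tr(b) - tr(1)  (reduce the b square) = y^2 - 2
reduce: tr(b^3) = tr(b) * tr(b^2) - tr(b)  (reduce the b square) = y^3 - 3*y
tr(a^2 b^3) = tr(a) * tr(b^3 a) - tr(b^3)  (reduce the a square) = x*y^2*z - x^2*y - y^3 - x*z + 3*y
tr(a^2 b^3 a^2) = tr(a) * tr(a^2 b^3 a) - tr(a^2 b^3)  (reduce the a square) = x^3*y^2*z - x^4*y - x^2*y^3 - x^3*z - 2*x*y^2*z + 5*x^2*y + y^3 + 2*x*z - 3*y
so tr(b a^5 b^2) = tr(a) * tr(a^2 b^3 a^2) - tr(a^2 b^3 a)  (reduce the a square) = x^4*y^2*z - x^5*y - x^3*y^3 - x^4*z - 3*x^2*y^2*z + 6*x^3*y + 2*x*y^3 + 3*x^2*z + y^2*z - 7*x*y - z
tr(b^2 a b a) = tr(b) * tr(a b a b) - tr(a b a)  (reduce the b square) = y*z^2 - x*z - y
reduce: tr(b^2 a b a^2) = tr(a) * tr(b^2 a b a) - tr(b^2 a b)  (reduce the a square) = x*y*z^2 - x^2*z - y^2*z + z
reduce: tr(a b^2 a b a^2) = tr(a) * tr(b^2 a b a^2) - tr(b^2 a b a)  (reduce the a square) = x^2*y*z^2 - x^3*z - x*y^2*z - y*z^2 + 2*x*z + y
reduce: tr(a^3 b^2 a b a) = tr(a) * tr(a b^2 a b a^2) - tr(a b^2 a b a)  (reduce the a square) = x^3*y*z^2 - x^4*z - x^2*y^2*z - 2*x*y*z^2 + 3*x^2*z + y^2*z + x*y - z
tr(b a^5 b^2 a) = tr(a) * tr(a^3 b^2 a b a) - tr(a^3 b^2 a b)  (reduce the a square) = x^4*y*z^2 - x^5*z - x^3*y^2*z - 3*x^2*y*z^2 + 4*x^3*z + 2*x*y^2*z + x^2*y + y*z^2 - 3*x*z - y
tr(b a^-1 b a^5 b) = tr(b a^5 b^2) * tr(a) - tr(b a^5 b^2 a)  (eliminate a^-1) = x^5*y^2*z - x^6*y - x^4*y^3 - x^4*y*z^2 - 2*x^3*y^2*z + 6*x^4*y + 2*x^2*y^3 + 3*x^2*y*z^2 - x^3*z - x*y^2*z - 8*x^2*y - y*z^2 + 2*x*z + y
tr(a^2 b a^2) = tr(a) * tr(b a^3) - tr(b a^2)  (reduce the a square) = x^3*z - x^2*y - 2*x*z + y
so tr(a^4 b a) = tr(a) * tr(a^2 b a^2) - tr(a^2 b a)  (reduce the a square) = x^4*z - x^3*y - 3*x^2*z + 2*x*y + z
tr(a b a b^2 a^3) = tr(b) * tr(a^4 b a b) - tr(a^4 b a)  (reduce the b square) = x^3*y*z^2 - x^4*z - x^2*y^2*z - 2*x*y*z^2 + 3*x^2*z + y^2*z + x*y - z
tr(a b a b^2 a) = tr(a) * tr(b a b^2 a) - tr(b a b^2)  (reduce the a square) = x*y*z^2 - x^2*z - y^2*z + z
reduce: tr(a b a b^2 a^2) = tr(a) * tr(a b a b^2 a) - tr(a b a b^2)  (reduce the a square) = x^2*y*z^2 - x^3*z - x*y^2*z - y*z^2 + 2*x*z + y
so tr(b a^5 b a b) = tr(a) * tr(a b a b^2 a^3) - tr(a b a b^2 a^2)  (reduce the a square) = x^4*y*z^2 - x^5*z - x^3*y^2*z - 3*x^2*y*z^2 + 4*x^3*z + 2*x*y^2*z + x^2*y + y*z^2 - 3*x*z - y
so tr(b a b a b a) = tr(a b a b) * tr(a b) - tr(b a)  (split on a) = z^3 - 3*z
tr(a b a b a b a) = tr(a) * tr(b a b a b a) - tr(b a b a b)  (reduce the a square) = x*z^3 - y*z^2 - 2*x*z + y
tr(a b a b a b a^2) = tr(a) * tr(a b a b a b a) - tr(a b a b a b)  (reduce the a square) = x^2*z^3 - x*y*z^2 - 2*x^2*z - z^3 + x*y + 3*z
tr(b a b a b a^4) = tr(a) * tr(a b a b a b a^2) - tr(a b a b a b a)  (reduce the a square) = x^3*z^3 - x^2*y*z^2 - 2*x^3*z - 2*x*z^3 + x^2*y + y*z^2 + 5*x*z - y
reduce: tr(b a^5 b a b a) = tr(a) * tr(b a b a b a^4) - tr(b a b a b a^3)  (reduce the a square) = x^4*z^3 - x^3*y*z^2 - 2*x^4*z - 3*x^2*z^3 + x^3*y + 2*x*y*z^2 + 7*x^2*z + z^3 - 2*x*y - 3*z
so tr(b a^-1 b a^5 b a) = tr(b a^5 b a b) * tr(a) - tr(b a^5 b a b a)  (eliminate a^-1) = x^5*y*z^2 - x^6*z - x^4*y^2*z - x^4*z^3 - 2*x^3*y*z^2 + 6*x^4*z + 2*x^2*y^2*z + 3*x^2*z^3 - x*y*z^2 - 10*x^2*z - z^3 + x*y + 3*z
tr(a^-1 b a^-1 b a^5 b) = tr(b a^-1 b a^5 b) * tr(a) - tr(b a^-1 b a^5 b a)  (eliminate a^-1) = x^6*y^2*z - x^7*y - x^5*y^3 - 2*x^5*y*z^2 + x^6*z - x^4*y^2*z + x^4*z^3 + 6*x^5*y + 2*x^3*y^3 + 5*x^3*y*z^2 - 7*x^4*z - 3*x^2*y^2*z - 3*x^2*z^3 - 8*x^3*y + 12*x^2*z + z^3 - 3*z
tr(a^-2 b a^-1 b a^5 b) = tr(a^-1 b a^-1 b a^5 b) * tr(a) - tr(a^-1 b a^-1 b a^5 b a)  (eliminate a^-1) = x^7*y^2*z - x^8*y - x^6*y^3 - 2*x^6*y*z^2 + x^7*z - 2*x^5*y^2*z + x^5*z^3 + 7*x^6*y + 3*x^4*y^3 + 6*x^4*y*z^2 - 7*x^5*z - x^3*y^2*z - 3*x^3*z^3 - 14*x^4*y - 2*x^2*y^3 - 3*x^2*y*z^2 + 13*x^3*z + x*y^2*z + x*z^3 + 8*x^2*y + y*z^2 - 5*x*z - y
reduce: tr(a^5 b^-1 a^-2 b a^-1 b) = tr(a^-2 b a^-1 b a^5) * tr(b) - tr(a^-2 b a^-1 b a^5 b)  (eliminate b^-1) = -x^7*y^2*z + x^8*y + x^6*y^3 + 2*x^6*y*z^2 - x^7*z + 2*x^5*y^2*z - x^5*z^3 - 7*x^6*y - 3*x^4*y^3 - 6*x^4*y*z^2 + 7*x^5*z + 2*x^3*y^2*z + 3*x^3*z^3 + 13*x^4*y + x^2*y^3 + 2*x^2*y*z^2 - 13*x^3*z - x*y^2*z - x*z^3 - 4*x^2*y + 5*x*z - y
tr(a^4 b^-1 a^-2 b a^-1 b^-1 a) = tr(a^5 b^-1 a^-2 b a^-1) * tr(b) - tr(a^5 b^-1 a^-2 b a^-1 b)  (eliminate b^-1) = x^7*y^2*z - x^8*y - x^6*y^3 - 2*x^6*y*z^2 + x^7*z - 3*x^5*y^2*z + x^5*z^3 + 8*x^6*y + 4*x^4*y^3 + 7*x^4*y*z^2 - 7*x^5*z - 3*x^3*z^3 - 19*x^4*y - 3*x^2*y^3 - 4*x^2*y*z^2 + 13*x^3*z + x*y^2*z + x*z^3 + 13*x^2*y - 5*x*z - y

x^7*y^2*z - x^8*y - x^6*y^3 - 2*x^6*y*z^2 + x^7*z - 3*x^5*y^2*z + x^5*z^3 + 8*x^6*y + 4*x^4*y^3 + 7*x^4*y*z^2 - 7*x^5*z - 3*x^3*z^3 - 19*x^4*y - 3*x^2*y^3 - 4*x^2*y*z^2 + 13*x^3*z + x*y^2*z + x*z^3 + 13*x^2*y - 5*x*z - y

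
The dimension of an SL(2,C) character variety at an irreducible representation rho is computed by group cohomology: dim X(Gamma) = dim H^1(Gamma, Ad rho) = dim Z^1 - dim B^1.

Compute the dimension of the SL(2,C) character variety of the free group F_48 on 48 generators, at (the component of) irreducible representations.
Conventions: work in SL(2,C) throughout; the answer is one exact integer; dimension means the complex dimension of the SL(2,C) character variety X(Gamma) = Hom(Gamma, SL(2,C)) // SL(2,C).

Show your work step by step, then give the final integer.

Here Gamma is free of rank 48 — no relator constrains a cocycle.
So Z^1 = (sl_2)^48 in full: dim Z^1 = 144.
Irreducibility makes the coboundary map sl_2 -> Z^1 injective (trivial centralizer), so dim B^1 = 3.
dim H^1 = 144 - 3 = 141, which is dim X.

141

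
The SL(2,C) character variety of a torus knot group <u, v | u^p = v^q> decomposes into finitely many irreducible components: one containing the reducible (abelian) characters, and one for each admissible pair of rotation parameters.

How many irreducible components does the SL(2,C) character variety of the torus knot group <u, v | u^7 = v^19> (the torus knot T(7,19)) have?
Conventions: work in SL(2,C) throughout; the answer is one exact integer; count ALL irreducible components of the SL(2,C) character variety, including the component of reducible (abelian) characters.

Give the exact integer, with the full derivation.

55

Gamma = < u, v | u^7 = v^19 > (torus knot T(7,19)); the central element u^7 = v^19 acts as +I or -I in any irreducible SL(2,C) representation.
So on each irreducible component the traces are pinned: tr(u) = 2*cos(pi*alpha/7) with 1 <= alpha <= 6, tr(v) = 2*cos(pi*beta/19) with 1 <= beta <= 18.
Consistency of u^7 = (-1)^alpha I with v^19 = (-1)^beta I forces alpha = beta (mod 2).
Counting: 3 odd alphas x 9 odd betas + 3 even alphas x 9 even betas = 27 + 27 = 54.
Total: 54 irreducible-character components + 1 reducible (abelian) component = 55.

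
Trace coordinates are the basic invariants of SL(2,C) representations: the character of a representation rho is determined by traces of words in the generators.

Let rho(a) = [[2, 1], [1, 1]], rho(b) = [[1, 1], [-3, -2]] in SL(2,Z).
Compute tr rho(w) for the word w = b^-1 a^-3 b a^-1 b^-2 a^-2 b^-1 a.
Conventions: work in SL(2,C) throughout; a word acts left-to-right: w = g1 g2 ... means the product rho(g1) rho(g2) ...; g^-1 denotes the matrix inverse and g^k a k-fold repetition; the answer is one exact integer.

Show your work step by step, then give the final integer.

27

rho(b^-1) = [[-2, -1], [3, 1]]
... * rho(a^-1) = [[1, -1], [-1, 2]]  ->  [[-1, 0], [2, -1]]
... * rho(a^-1) = [[1, -1], [-1, 2]]  ->  [[-1, 1], [3, -4]]
... * rho(a^-1) = [[1, -1], [-1, 2]]  ->  [[-2, 3], [7, -11]]
... * rho(b) = [[1, 1], [-3, -2]]  ->  [[-11, -8], [40, 29]]
... * rho(a^-1) = [[1, -1], [-1, 2]]  ->  [[-3, -5], [11, 18]]
... * rho(b^-1) = [[-2, -1], [3, 1]]  ->  [[-9, -2], [32, 7]]
... * rho(b^-1) = [[-2, -1], [3, 1]]  ->  [[12, 7], [-43, -25]]
... * rho(a^-1) = [[1, -1], [-1, 2]]  ->  [[5, 2], [-18, -7]]
... * rho(a^-1) = [[1, -1], [-1, 2]]  ->  [[3, -1], [-11, 4]]
... * rho(b^-1) = [[-2, -1], [3, 1]]  ->  [[-9, -4], [34, 15]]
... * rho(a) = [[2, 1], [1, 1]]  ->  [[-22, -13], [83, 49]]
tr = -22 + 49 = 27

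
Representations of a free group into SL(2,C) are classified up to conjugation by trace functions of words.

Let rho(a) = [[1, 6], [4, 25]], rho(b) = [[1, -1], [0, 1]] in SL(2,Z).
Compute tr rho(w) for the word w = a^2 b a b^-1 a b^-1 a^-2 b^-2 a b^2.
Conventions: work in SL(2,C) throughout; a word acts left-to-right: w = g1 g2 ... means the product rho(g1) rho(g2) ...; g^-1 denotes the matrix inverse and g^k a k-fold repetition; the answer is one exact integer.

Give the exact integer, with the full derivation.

rho(a) = [[1, 6], [4, 25]]
... * rho(a) = [[1, 6], [4, 25]]  ->  [[25, 156], [104, 649]]
... * rho(b) = [[1, -1], [0, 1]]  ->  [[25, 131], [104, 545]]
... * rho(a) = [[1, 6], [4, 25]]  ->  [[549, 3425], [2284, 14249]]
... * rho(b^-1) = [[1, 1], [0, 1]]  ->  [[549, 3974], [2284, 16533]]
... * rho(a) = [[1, 6], [4, 25]]  ->  [[16445, 102644], [68416, 427029]]
... * rho(b^-1) = [[1, 1], [0, 1]]  ->  [[16445, 119089], [68416, 495445]]
... * rho(a^-1) = [[25, -6], [-4, 1]]  ->  [[-65231, 20419], [-271380, 84949]]
... * rho(a^-1) = [[25, -6], [-4, 1]]  ->  [[-1712451, 411805], [-7124296, 1713229]]
... * rho(b^-1) = [[1, 1], [0, 1]]  ->  [[-1712451, -1300646], [-7124296, -5411067]]
... * rho(b^-1) = [[1, 1], [0, 1]]  ->  [[-1712451, -3013097], [-7124296, -12535363]]
... * rho(a) = [[1, 6], [4, 25]]  ->  [[-13764839, -85602131], [-57265748, -356129851]]
... * rho(b) = [[1, -1], [0, 1]]  ->  [[-13764839, -71837292], [-57265748, -298864103]]
... * rho(b) = [[1, -1], [0, 1]]  ->  [[-13764839, -58072453], [-57265748, -241598355]]
tr = -13764839 + -241598355 = -255363194

-255363194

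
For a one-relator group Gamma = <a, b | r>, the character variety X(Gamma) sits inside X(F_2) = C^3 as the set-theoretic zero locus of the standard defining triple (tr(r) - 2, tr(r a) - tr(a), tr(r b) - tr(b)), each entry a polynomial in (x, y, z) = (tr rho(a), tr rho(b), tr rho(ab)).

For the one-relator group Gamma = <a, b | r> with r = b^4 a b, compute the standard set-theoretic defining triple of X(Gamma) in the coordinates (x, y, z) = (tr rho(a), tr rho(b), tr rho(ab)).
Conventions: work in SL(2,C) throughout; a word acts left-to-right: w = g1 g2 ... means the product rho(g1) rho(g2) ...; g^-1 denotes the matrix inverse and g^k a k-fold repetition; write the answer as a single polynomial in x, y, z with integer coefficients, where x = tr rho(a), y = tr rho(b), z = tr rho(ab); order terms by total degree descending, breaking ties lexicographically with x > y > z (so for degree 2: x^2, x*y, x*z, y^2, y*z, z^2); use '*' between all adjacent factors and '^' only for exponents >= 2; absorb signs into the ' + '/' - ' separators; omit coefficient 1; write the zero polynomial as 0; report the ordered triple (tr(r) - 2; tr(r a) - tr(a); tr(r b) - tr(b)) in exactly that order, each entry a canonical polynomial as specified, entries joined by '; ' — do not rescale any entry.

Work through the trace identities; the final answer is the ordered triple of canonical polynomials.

trace(a b^2) = trace(b)*trace(a b) - trace(a)  (reduce the b square) = y*z - x
trace(b^2 a b) = trace(b)*trace(a b^2) - trace(a b)  (reduce the b square) = y^2*z - x*y - z
trace(b^3 a b) = trace(b)*trace(b^2 a b) - trace(b^2 a)  (reduce the b square) = y^3*z - x*y^2 - 2*y*z + x
trace(b^4 a b) = trace(b)*trace(b^3 a b) - trace(b^3 a)  (reduce the b square) = y^4*z - x*y^3 - 3*y^2*z + 2*x*y + z
trace(a b a b) = trace(b a)*trace(b a) - trace(1)   [split at repeated b] = z^2 - 2
so trace(a b a) = trace(a)*trace(b a) - trace(b) = x*z - y
so trace(a b a b^2) = trace(b)*trace(a b a b) - trace(a b a) = y*z^2 - x*z - y
so trace(b^2 a b a b) = trace(b)*trace(a b a b^2) - trace(a b a b) = y^2*z^2 - x*y*z - y^2 - z^2 + 2
reduce: trace(b^4 a b a) = trace(b)*trace(b^2 a b a b) - trace(b^2 a b a) = y^3*z^2 - x*y^2*z - y^3 - 2*y*z^2 + x*z + 3*y
trace(b^4 a b^2) = trace(b)*trace(b^2 a b^3) - trace(b^2 a b^2) = y^5*z - x*y^4 - 4*y^3*z + 3*x*y^2 + 3*y*z - x
assemble the triple (trace(r) - 2; trace(r a) - x; trace(r b) - y)

y^4*z - x*y^3 - 3*y^2*z + 2*x*y + z - 2; y^3*z^2 - x*y^2*z - y^3 - 2*y*z^2 + x*z - x + 3*y; y^5*z - x*y^4 - 4*y^3*z + 3*x*y^2 + 3*y*z - x - y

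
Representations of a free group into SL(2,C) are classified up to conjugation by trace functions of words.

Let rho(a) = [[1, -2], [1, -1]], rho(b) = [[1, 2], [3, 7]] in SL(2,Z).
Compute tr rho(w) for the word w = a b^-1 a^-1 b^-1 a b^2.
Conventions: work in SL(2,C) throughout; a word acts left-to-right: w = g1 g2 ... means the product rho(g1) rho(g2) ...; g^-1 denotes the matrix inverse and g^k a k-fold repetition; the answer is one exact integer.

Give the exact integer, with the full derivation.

rho(a) = [[1, -2], [1, -1]]
... * rho(b^-1) = [[7, -2], [-3, 1]]  ->  [[13, -4], [10, -3]]
... * rho(a^-1) = [[-1, 2], [-1, 1]]  ->  [[-9, 22], [-7, 17]]
... * rho(b^-1) = [[7, -2], [-3, 1]]  ->  [[-129, 40], [-100, 31]]
... * rho(a) = [[1, -2], [1, -1]]  ->  [[-89, 218], [-69, 169]]
... * rho(b) = [[1, 2], [3, 7]]  ->  [[565, 1348], [438, 1045]]
... * rho(b) = [[1, 2], [3, 7]]  ->  [[4609, 10566], [3573, 8191]]
tr = 4609 + 8191 = 12800

12800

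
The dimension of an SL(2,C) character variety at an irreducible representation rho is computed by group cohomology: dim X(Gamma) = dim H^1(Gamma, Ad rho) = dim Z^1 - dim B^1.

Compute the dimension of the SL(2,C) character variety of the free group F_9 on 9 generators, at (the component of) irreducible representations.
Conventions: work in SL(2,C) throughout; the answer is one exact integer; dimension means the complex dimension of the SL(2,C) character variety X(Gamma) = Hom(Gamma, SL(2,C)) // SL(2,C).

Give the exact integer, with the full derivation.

Here Gamma is free of rank 9 — no relator constrains a cocycle.
A cocycle picks one sl_2 vector per generator freely, giving dim Z^1 = 3*9 = 27.
At an irreducible rho the centralizer of the image in sl_2 is 0, so the coboundary map sl_2 -> Z^1 is injective: dim B^1 = 3.
dim X = dim H^1 = dim Z^1 - dim B^1 = 27 - 3 = 24.

24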